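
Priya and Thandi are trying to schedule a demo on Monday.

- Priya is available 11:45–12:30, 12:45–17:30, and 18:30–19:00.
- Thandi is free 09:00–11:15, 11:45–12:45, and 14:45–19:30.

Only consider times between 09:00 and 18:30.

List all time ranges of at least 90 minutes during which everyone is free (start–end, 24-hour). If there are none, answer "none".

Priya ∩ Thandi: 11:45–12:30, 14:45–17:30, 18:30–19:00.
Restricted to 09:00–18:30: 11:45–12:30, 14:45–17:30.
Windows ≥ 90 min: 14:45–17:30.

14:45–17:30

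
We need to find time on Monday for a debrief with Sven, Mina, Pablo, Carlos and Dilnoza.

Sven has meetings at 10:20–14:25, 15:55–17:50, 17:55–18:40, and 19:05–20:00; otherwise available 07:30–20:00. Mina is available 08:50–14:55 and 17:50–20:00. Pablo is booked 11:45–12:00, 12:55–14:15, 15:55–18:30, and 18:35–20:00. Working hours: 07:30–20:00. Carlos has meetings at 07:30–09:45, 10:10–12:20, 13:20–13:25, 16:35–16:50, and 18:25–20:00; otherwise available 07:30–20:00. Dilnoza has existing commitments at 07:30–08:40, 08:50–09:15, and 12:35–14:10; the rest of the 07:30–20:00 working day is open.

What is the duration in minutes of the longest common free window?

30 minutes

Sven free within 07:30–20:00: 07:30–10:20, 14:25–15:55, 17:50–17:55, 18:40–19:05.
Pablo free within 07:30–20:00: 07:30–11:45, 12:00–12:55, 14:15–15:55, 18:30–18:35.
Carlos free within 07:30–20:00: 09:45–10:10, 12:20–13:20, 13:25–16:35, 16:50–18:25.
Dilnoza free within 07:30–20:00: 08:40–08:50, 09:15–12:35, 14:10–20:00.
Sven ∩ Mina: 08:50–10:20, 14:25–14:55, 17:50–17:55, 18:40–19:05.
Sven ∩ Mina ∩ Pablo: 08:50–10:20, 14:25–14:55.
Sven ∩ Mina ∩ Pablo ∩ Carlos: 09:45–10:10, 14:25–14:55.
Sven ∩ Mina ∩ Pablo ∩ Carlos ∩ Dilnoza: 09:45–10:10, 14:25–14:55.
Common window lengths: 25, 30 min; longest is 30.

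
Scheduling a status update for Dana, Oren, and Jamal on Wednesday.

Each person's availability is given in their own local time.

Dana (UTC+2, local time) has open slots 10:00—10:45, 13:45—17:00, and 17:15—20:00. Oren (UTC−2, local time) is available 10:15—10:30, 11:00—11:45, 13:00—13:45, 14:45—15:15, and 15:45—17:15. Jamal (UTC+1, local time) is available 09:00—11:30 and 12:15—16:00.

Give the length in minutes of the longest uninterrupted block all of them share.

Dana → UTC: 08:00–08:45, 11:45–15:00, 15:15–18:00.
Oren → UTC: 12:15–12:30, 13:00–13:45, 15:00–15:45, 16:45–17:15, 17:45–19:15.
Jamal → UTC: 08:00–10:30, 11:15–15:00.
Dana ∩ Oren: 12:15–12:30, 13:00–13:45, 15:15–15:45, 16:45–17:15, 17:45–18:00.
Dana ∩ Oren ∩ Jamal: 12:15–12:30, 13:00–13:45.
Common window lengths: 15, 45 min; longest is 45.

45 minutes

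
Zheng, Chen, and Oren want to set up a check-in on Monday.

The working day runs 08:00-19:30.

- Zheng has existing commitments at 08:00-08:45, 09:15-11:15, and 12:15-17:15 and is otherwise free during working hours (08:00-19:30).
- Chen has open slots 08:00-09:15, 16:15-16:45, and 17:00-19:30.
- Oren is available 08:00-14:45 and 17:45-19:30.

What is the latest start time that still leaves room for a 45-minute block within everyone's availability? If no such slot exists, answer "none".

Zheng free within 08:00–19:30: 08:45–09:15, 11:15–12:15, 17:15–19:30.
Zheng ∩ Chen: 08:45–09:15, 17:15–19:30.
Zheng ∩ Chen ∩ Oren: 08:45–09:15, 17:45–19:30.
Windows ≥ 45 min: 17:45–19:30.
Latest start in the last window 17:45–19:30 is 19:30 − 45 min = 18:45.

18:45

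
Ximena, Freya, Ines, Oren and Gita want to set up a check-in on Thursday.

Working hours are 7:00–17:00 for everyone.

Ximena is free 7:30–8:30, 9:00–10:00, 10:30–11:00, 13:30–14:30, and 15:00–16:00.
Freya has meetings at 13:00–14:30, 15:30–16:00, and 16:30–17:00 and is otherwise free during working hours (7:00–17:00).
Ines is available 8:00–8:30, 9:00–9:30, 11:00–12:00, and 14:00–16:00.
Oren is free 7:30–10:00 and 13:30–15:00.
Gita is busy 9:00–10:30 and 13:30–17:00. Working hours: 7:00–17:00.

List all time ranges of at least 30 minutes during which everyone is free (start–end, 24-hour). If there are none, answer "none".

Freya free within 07:00–17:00: 07:00–13:00, 14:30–15:30, 16:00–16:30.
Gita free within 07:00–17:00: 07:00–09:00, 10:30–13:30.
Ximena ∩ Freya: 07:30–08:30, 09:00–10:00, 10:30–11:00, 15:00–15:30.
Ximena ∩ Freya ∩ Ines: 08:00–08:30, 09:00–09:30, 15:00–15:30.
Ximena ∩ Freya ∩ Ines ∩ Oren: 08:00–08:30, 09:00–09:30.
Ximena ∩ Freya ∩ Ines ∩ Oren ∩ Gita: 08:00–08:30.
Windows ≥ 30 min: 08:00–08:30.

08:00–08:30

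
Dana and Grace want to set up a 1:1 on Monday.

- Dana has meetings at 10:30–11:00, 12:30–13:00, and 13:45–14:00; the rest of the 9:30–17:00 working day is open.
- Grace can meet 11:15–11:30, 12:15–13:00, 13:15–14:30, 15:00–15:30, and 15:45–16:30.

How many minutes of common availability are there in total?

165 minutes

Dana free within 09:30–17:00: 09:30–10:30, 11:00–12:30, 13:00–13:45, 14:00–17:00.
Dana ∩ Grace: 11:15–11:30, 12:15–12:30, 13:15–13:45, 14:00–14:30, 15:00–15:30, 15:45–16:30.
Total common minutes: 15 + 15 + 30 + 30 + 30 + 45 = 165.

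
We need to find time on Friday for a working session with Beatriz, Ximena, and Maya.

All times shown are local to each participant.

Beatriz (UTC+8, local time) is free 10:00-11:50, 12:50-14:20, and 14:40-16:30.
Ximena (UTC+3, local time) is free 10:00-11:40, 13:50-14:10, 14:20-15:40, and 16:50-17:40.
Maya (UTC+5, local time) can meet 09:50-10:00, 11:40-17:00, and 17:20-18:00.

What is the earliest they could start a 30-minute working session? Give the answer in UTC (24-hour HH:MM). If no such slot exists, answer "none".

Beatriz → UTC: 02:00–03:50, 04:50–06:20, 06:40–08:30.
Ximena → UTC: 07:00–08:40, 10:50–11:10, 11:20–12:40, 13:50–14:40.
Maya → UTC: 04:50–05:00, 06:40–12:00, 12:20–13:00.
Beatriz ∩ Ximena: 07:00–08:30.
Beatriz ∩ Ximena ∩ Maya: 07:00–08:30.
Windows ≥ 30 min: 07:00–08:30.
Earliest such window starts at 07:00.

07:00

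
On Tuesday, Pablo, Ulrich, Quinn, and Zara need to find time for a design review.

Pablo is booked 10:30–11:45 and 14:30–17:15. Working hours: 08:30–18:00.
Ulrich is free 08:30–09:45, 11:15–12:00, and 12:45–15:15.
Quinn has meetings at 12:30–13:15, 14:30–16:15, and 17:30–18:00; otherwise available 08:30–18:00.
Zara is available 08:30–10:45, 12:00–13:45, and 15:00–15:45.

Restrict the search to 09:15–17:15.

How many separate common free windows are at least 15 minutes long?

Pablo free within 08:30–18:00: 08:30–10:30, 11:45–14:30, 17:15–18:00.
Quinn free within 08:30–18:00: 08:30–12:30, 13:15–14:30, 16:15–17:30.
Pablo ∩ Ulrich: 08:30–09:45, 11:45–12:00, 12:45–14:30.
Pablo ∩ Ulrich ∩ Quinn: 08:30–09:45, 11:45–12:00, 13:15–14:30.
Pablo ∩ Ulrich ∩ Quinn ∩ Zara: 08:30–09:45, 13:15–13:45.
Restricted to 09:15–17:15: 09:15–09:45, 13:15–13:45.
Windows ≥ 15 min: 09:15–09:45, 13:15–13:45.
That's 2 windows.

2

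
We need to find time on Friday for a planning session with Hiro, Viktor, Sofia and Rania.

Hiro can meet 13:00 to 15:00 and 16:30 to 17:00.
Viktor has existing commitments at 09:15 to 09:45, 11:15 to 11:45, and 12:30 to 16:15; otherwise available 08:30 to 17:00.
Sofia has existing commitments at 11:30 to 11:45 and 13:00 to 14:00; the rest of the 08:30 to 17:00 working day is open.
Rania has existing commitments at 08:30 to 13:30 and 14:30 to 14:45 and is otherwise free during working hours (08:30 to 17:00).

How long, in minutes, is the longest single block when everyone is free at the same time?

Viktor free within 08:30–17:00: 08:30–09:15, 09:45–11:15, 11:45–12:30, 16:15–17:00.
Sofia free within 08:30–17:00: 08:30–11:30, 11:45–13:00, 14:00–17:00.
Rania free within 08:30–17:00: 13:30–14:30, 14:45–17:00.
Hiro ∩ Viktor: 16:30–17:00.
Hiro ∩ Viktor ∩ Sofia: 16:30–17:00.
Hiro ∩ Viktor ∩ Sofia ∩ Rania: 16:30–17:00.
Single common window of 30 minutes.

30 minutes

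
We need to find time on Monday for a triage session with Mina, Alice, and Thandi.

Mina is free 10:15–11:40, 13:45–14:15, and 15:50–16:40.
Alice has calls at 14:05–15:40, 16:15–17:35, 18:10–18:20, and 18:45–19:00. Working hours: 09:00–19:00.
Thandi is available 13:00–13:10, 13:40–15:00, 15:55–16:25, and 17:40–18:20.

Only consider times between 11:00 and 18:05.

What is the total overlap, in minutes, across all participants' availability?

Alice free within 09:00–19:00: 09:00–14:05, 15:40–16:15, 17:35–18:10, 18:20–18:45.
Mina ∩ Alice: 10:15–11:40, 13:45–14:05, 15:50–16:15.
Mina ∩ Alice ∩ Thandi: 13:45–14:05, 15:55–16:15.
Restricted to 11:00–18:05: 13:45–14:05, 15:55–16:15.
Total common minutes: 20 + 20 = 40.

40 minutes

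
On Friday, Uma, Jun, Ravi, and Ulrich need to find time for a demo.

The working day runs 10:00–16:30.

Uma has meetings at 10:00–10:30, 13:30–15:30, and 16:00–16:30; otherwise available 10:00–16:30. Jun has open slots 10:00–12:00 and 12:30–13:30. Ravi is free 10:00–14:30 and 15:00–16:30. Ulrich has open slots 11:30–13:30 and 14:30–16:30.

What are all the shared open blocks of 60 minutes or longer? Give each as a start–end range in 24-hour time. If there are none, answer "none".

12:30–13:30

Uma free within 10:00–16:30: 10:30–13:30, 15:30–16:00.
Uma ∩ Jun: 10:30–12:00, 12:30–13:30.
Uma ∩ Jun ∩ Ravi: 10:30–12:00, 12:30–13:30.
Uma ∩ Jun ∩ Ravi ∩ Ulrich: 11:30–12:00, 12:30–13:30.
Windows ≥ 60 min: 12:30–13:30.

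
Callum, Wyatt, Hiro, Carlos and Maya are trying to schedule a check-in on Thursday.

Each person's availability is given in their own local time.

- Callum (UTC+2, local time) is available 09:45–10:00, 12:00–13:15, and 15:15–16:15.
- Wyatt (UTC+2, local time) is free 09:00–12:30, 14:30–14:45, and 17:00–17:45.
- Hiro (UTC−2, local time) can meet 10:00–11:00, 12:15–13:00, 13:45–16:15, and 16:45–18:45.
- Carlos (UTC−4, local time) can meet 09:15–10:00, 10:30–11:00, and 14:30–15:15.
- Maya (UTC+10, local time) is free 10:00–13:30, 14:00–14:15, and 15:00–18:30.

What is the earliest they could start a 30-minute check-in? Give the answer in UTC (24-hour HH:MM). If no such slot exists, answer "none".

Callum → UTC: 07:45–08:00, 10:00–11:15, 13:15–14:15.
Wyatt → UTC: 07:00–10:30, 12:30–12:45, 15:00–15:45.
Hiro → UTC: 12:00–13:00, 14:15–15:00, 15:45–18:15, 18:45–20:45.
Carlos → UTC: 13:15–14:00, 14:30–15:00, 18:30–19:15.
Maya → UTC: 00:00–03:30, 04:00–04:15, 05:00–08:30.
Callum ∩ Wyatt: 07:45–08:00, 10:00–10:30.
Callum ∩ Wyatt ∩ Hiro: (none).
Callum ∩ Wyatt ∩ Hiro ∩ Carlos: (none).
Callum ∩ Wyatt ∩ Hiro ∩ Carlos ∩ Maya: (none).
Windows ≥ 30 min: (none).

none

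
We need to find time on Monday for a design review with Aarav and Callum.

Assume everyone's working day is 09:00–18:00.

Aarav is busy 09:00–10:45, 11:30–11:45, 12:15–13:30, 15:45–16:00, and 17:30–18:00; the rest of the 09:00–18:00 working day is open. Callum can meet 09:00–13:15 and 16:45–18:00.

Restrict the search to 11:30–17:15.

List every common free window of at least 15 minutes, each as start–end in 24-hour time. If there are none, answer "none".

Aarav free within 09:00–18:00: 10:45–11:30, 11:45–12:15, 13:30–15:45, 16:00–17:30.
Aarav ∩ Callum: 10:45–11:30, 11:45–12:15, 16:45–17:30.
Restricted to 11:30–17:15: 11:45–12:15, 16:45–17:15.
Windows ≥ 15 min: 11:45–12:15, 16:45–17:15.

11:45–12:15, 16:45–17:15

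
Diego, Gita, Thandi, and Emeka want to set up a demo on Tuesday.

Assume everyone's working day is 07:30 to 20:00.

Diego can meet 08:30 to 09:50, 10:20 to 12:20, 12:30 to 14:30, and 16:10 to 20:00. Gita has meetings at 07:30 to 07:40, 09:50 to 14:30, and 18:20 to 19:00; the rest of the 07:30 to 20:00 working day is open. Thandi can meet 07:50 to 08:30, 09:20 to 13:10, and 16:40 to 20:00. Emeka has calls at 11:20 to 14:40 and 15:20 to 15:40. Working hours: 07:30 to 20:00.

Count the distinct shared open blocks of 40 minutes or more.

2

Gita free within 07:30–20:00: 07:40–09:50, 14:30–18:20, 19:00–20:00.
Emeka free within 07:30–20:00: 07:30–11:20, 14:40–15:20, 15:40–20:00.
Diego ∩ Gita: 08:30–09:50, 16:10–18:20, 19:00–20:00.
Diego ∩ Gita ∩ Thandi: 09:20–09:50, 16:40–18:20, 19:00–20:00.
Diego ∩ Gita ∩ Thandi ∩ Emeka: 09:20–09:50, 16:40–18:20, 19:00–20:00.
Windows ≥ 40 min: 16:40–18:20, 19:00–20:00.
That's 2 windows.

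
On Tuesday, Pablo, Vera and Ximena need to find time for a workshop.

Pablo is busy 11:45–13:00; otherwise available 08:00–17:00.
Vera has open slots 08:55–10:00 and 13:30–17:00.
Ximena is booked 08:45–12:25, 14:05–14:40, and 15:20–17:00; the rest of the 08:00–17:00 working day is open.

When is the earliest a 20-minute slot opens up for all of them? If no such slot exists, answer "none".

13:30

Pablo free within 08:00–17:00: 08:00–11:45, 13:00–17:00.
Ximena free within 08:00–17:00: 08:00–08:45, 12:25–14:05, 14:40–15:20.
Pablo ∩ Vera: 08:55–10:00, 13:30–17:00.
Pablo ∩ Vera ∩ Ximena: 13:30–14:05, 14:40–15:20.
Windows ≥ 20 min: 13:30–14:05, 14:40–15:20.
Earliest such window starts at 13:30.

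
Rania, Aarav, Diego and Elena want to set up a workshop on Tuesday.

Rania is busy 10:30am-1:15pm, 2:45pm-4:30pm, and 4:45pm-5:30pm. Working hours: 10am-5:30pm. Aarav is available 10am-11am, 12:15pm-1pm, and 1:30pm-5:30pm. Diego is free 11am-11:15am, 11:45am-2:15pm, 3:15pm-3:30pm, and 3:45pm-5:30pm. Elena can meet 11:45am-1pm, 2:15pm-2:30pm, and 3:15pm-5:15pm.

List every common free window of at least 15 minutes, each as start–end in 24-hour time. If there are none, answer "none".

Rania free within 10:00–17:30: 10:00–10:30, 13:15–14:45, 16:30–16:45.
Rania ∩ Aarav: 10:00–10:30, 13:30–14:45, 16:30–16:45.
Rania ∩ Aarav ∩ Diego: 13:30–14:15, 16:30–16:45.
Rania ∩ Aarav ∩ Diego ∩ Elena: 16:30–16:45.
Windows ≥ 15 min: 16:30–16:45.

16:30–16:45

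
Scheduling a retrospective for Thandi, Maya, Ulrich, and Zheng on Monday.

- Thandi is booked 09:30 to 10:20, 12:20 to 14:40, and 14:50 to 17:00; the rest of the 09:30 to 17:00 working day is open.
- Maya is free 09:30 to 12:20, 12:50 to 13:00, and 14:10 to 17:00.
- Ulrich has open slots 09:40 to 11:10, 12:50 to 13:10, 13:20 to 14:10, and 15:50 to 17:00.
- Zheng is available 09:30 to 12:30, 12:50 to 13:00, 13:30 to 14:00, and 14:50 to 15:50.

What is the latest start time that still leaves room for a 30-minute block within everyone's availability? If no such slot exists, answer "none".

10:40

Thandi free within 09:30–17:00: 10:20–12:20, 14:40–14:50.
Thandi ∩ Maya: 10:20–12:20, 14:40–14:50.
Thandi ∩ Maya ∩ Ulrich: 10:20–11:10.
Thandi ∩ Maya ∩ Ulrich ∩ Zheng: 10:20–11:10.
Windows ≥ 30 min: 10:20–11:10.
Latest start in the last window 10:20–11:10 is 11:10 − 30 min = 10:40.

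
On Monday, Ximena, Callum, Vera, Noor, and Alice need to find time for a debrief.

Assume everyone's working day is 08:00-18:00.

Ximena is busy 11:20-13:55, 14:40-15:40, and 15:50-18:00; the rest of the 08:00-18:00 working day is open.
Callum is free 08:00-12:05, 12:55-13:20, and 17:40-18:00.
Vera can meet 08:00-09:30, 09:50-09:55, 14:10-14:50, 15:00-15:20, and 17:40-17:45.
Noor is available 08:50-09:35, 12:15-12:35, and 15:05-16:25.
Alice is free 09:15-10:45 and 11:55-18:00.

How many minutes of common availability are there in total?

Ximena free within 08:00–18:00: 08:00–11:20, 13:55–14:40, 15:40–15:50.
Ximena ∩ Callum: 08:00–11:20.
Ximena ∩ Callum ∩ Vera: 08:00–09:30, 09:50–09:55.
Ximena ∩ Callum ∩ Vera ∩ Noor: 08:50–09:30.
Ximena ∩ Callum ∩ Vera ∩ Noor ∩ Alice: 09:15–09:30.
Total common minutes: 15.

15 minutes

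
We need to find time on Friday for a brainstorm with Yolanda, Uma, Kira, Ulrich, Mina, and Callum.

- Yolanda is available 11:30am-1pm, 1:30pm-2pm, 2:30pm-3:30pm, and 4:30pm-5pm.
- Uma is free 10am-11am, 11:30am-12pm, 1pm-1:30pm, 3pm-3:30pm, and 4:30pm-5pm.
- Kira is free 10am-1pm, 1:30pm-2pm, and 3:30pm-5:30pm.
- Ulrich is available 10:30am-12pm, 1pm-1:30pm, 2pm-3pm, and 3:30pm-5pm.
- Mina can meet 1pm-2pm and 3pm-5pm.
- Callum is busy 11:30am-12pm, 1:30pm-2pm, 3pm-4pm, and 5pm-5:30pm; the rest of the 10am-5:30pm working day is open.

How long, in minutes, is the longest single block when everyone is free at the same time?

30 minutes

Callum free within 10:00–17:30: 10:00–11:30, 12:00–13:30, 14:00–15:00, 16:00–17:00.
Yolanda ∩ Uma: 11:30–12:00, 15:00–15:30, 16:30–17:00.
Yolanda ∩ Uma ∩ Kira: 11:30–12:00, 16:30–17:00.
Yolanda ∩ Uma ∩ Kira ∩ Ulrich: 11:30–12:00, 16:30–17:00.
Yolanda ∩ Uma ∩ Kira ∩ Ulrich ∩ Mina: 16:30–17:00.
Yolanda ∩ Uma ∩ Kira ∩ Ulrich ∩ Mina ∩ Callum: 16:30–17:00.
Single common window of 30 minutes.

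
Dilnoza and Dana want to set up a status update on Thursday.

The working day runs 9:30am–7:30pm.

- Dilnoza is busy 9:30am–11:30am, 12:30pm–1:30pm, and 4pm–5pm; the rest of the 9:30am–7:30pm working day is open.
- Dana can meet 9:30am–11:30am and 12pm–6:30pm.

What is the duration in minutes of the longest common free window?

Dilnoza free within 09:30–19:30: 11:30–12:30, 13:30–16:00, 17:00–19:30.
Dilnoza ∩ Dana: 12:00–12:30, 13:30–16:00, 17:00–18:30.
Common window lengths: 30, 150, 90 min; longest is 150.

150 minutes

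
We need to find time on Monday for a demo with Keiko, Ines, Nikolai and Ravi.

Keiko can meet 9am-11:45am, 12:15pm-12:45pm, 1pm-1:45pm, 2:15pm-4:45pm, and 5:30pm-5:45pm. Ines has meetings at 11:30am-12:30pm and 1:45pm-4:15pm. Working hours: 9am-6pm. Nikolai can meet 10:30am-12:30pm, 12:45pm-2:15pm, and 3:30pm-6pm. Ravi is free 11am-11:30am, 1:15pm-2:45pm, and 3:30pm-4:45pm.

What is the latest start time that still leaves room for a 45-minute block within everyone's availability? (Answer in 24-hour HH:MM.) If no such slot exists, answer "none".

Ines free within 09:00–18:00: 09:00–11:30, 12:30–13:45, 16:15–18:00.
Keiko ∩ Ines: 09:00–11:30, 12:30–12:45, 13:00–13:45, 16:15–16:45, 17:30–17:45.
Keiko ∩ Ines ∩ Nikolai: 10:30–11:30, 13:00–13:45, 16:15–16:45, 17:30–17:45.
Keiko ∩ Ines ∩ Nikolai ∩ Ravi: 11:00–11:30, 13:15–13:45, 16:15–16:45.
Windows ≥ 45 min: (none).

none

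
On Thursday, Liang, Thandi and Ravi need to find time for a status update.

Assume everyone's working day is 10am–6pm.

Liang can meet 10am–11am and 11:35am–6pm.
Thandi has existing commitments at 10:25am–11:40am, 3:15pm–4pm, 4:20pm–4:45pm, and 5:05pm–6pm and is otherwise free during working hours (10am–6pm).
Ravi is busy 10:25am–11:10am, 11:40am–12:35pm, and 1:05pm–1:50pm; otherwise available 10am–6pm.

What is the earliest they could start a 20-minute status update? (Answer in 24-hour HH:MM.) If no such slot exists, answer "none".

Thandi free within 10:00–18:00: 10:00–10:25, 11:40–15:15, 16:00–16:20, 16:45–17:05.
Ravi free within 10:00–18:00: 10:00–10:25, 11:10–11:40, 12:35–13:05, 13:50–18:00.
Liang ∩ Thandi: 10:00–10:25, 11:40–15:15, 16:00–16:20, 16:45–17:05.
Liang ∩ Thandi ∩ Ravi: 10:00–10:25, 12:35–13:05, 13:50–15:15, 16:00–16:20, 16:45–17:05.
Windows ≥ 20 min: 10:00–10:25, 12:35–13:05, 13:50–15:15, 16:00–16:20, 16:45–17:05.
Earliest such window starts at 10:00.

10:00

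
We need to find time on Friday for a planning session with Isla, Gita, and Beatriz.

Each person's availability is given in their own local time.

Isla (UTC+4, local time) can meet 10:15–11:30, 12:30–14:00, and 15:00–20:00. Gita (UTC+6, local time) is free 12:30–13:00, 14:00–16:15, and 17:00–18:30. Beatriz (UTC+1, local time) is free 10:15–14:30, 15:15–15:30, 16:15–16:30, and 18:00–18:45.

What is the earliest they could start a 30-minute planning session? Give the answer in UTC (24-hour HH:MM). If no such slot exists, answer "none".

Isla → UTC: 06:15–07:30, 08:30–10:00, 11:00–16:00.
Gita → UTC: 06:30–07:00, 08:00–10:15, 11:00–12:30.
Beatriz → UTC: 09:15–13:30, 14:15–14:30, 15:15–15:30, 17:00–17:45.
Isla ∩ Gita: 06:30–07:00, 08:30–10:00, 11:00–12:30.
Isla ∩ Gita ∩ Beatriz: 09:15–10:00, 11:00–12:30.
Windows ≥ 30 min: 09:15–10:00, 11:00–12:30.
Earliest such window starts at 09:15.

09:15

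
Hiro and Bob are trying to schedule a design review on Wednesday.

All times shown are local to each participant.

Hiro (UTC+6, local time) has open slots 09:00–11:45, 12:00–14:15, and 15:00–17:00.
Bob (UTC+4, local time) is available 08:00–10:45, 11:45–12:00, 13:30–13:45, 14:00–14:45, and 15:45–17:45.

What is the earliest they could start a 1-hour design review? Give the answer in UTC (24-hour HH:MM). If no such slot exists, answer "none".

04:00

Hiro → UTC: 03:00–05:45, 06:00–08:15, 09:00–11:00.
Bob → UTC: 04:00–06:45, 07:45–08:00, 09:30–09:45, 10:00–10:45, 11:45–13:45.
Hiro ∩ Bob: 04:00–05:45, 06:00–06:45, 07:45–08:00, 09:30–09:45, 10:00–10:45.
Windows ≥ 60 min: 04:00–05:45.
Earliest such window starts at 04:00.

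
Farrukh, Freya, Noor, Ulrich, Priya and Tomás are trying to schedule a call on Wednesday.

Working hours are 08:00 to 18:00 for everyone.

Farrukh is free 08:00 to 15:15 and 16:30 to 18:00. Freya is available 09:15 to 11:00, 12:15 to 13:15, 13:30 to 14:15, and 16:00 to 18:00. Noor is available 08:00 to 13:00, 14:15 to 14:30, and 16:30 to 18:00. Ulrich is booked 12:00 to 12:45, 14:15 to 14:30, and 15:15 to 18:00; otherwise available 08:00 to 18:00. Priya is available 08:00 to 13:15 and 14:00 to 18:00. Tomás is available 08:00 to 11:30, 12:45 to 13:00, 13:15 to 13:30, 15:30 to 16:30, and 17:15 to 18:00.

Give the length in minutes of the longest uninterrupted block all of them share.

Ulrich free within 08:00–18:00: 08:00–12:00, 12:45–14:15, 14:30–15:15.
Farrukh ∩ Freya: 09:15–11:00, 12:15–13:15, 13:30–14:15, 16:30–18:00.
Farrukh ∩ Freya ∩ Noor: 09:15–11:00, 12:15–13:00, 16:30–18:00.
Farrukh ∩ Freya ∩ Noor ∩ Ulrich: 09:15–11:00, 12:45–13:00.
Farrukh ∩ Freya ∩ Noor ∩ Ulrich ∩ Priya: 09:15–11:00, 12:45–13:00.
Farrukh ∩ Freya ∩ Noor ∩ Ulrich ∩ Priya ∩ Tomás: 09:15–11:00, 12:45–13:00.
Common window lengths: 105, 15 min; longest is 105.

105 minutes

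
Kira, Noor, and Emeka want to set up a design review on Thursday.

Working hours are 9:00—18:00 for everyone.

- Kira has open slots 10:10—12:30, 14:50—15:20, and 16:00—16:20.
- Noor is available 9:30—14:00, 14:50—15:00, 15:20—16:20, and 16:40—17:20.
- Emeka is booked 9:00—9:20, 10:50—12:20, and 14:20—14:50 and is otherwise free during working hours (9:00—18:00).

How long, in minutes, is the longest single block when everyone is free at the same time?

40 minutes

Emeka free within 09:00–18:00: 09:20–10:50, 12:20–14:20, 14:50–18:00.
Kira ∩ Noor: 10:10–12:30, 14:50–15:00, 16:00–16:20.
Kira ∩ Noor ∩ Emeka: 10:10–10:50, 12:20–12:30, 14:50–15:00, 16:00–16:20.
Common window lengths: 40, 10, 10, 20 min; longest is 40.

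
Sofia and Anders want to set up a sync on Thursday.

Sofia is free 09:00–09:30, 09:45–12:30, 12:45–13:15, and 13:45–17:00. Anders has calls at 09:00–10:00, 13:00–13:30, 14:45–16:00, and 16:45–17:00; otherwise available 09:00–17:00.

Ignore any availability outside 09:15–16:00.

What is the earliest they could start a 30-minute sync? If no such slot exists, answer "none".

Anders free within 09:00–17:00: 10:00–13:00, 13:30–14:45, 16:00–16:45.
Sofia ∩ Anders: 10:00–12:30, 12:45–13:00, 13:45–14:45, 16:00–16:45.
Restricted to 09:15–16:00: 10:00–12:30, 12:45–13:00, 13:45–14:45.
Windows ≥ 30 min: 10:00–12:30, 13:45–14:45.
Earliest such window starts at 10:00.

10:00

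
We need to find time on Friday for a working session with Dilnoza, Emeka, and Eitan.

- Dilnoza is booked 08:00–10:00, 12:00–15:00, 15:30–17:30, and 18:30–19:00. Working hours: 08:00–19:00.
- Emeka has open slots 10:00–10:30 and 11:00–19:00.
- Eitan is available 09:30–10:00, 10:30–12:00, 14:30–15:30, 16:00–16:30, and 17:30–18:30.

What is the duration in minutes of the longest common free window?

Dilnoza free within 08:00–19:00: 10:00–12:00, 15:00–15:30, 17:30–18:30.
Dilnoza ∩ Emeka: 10:00–10:30, 11:00–12:00, 15:00–15:30, 17:30–18:30.
Dilnoza ∩ Emeka ∩ Eitan: 11:00–12:00, 15:00–15:30, 17:30–18:30.
Common window lengths: 60, 30, 60 min; longest is 60.

60 minutes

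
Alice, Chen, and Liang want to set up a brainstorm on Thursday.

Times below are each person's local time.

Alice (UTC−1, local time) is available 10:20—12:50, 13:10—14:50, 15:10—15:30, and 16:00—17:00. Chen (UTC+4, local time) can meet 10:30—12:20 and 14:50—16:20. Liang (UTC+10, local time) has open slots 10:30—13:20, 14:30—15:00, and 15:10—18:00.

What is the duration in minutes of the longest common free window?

0 minutes

Alice → UTC: 11:20–13:50, 14:10–15:50, 16:10–16:30, 17:00–18:00.
Chen → UTC: 06:30–08:20, 10:50–12:20.
Liang → UTC: 00:30–03:20, 04:30–05:00, 05:10–08:00.
Alice ∩ Chen: 11:20–12:20.
Alice ∩ Chen ∩ Liang: (none).
No common window.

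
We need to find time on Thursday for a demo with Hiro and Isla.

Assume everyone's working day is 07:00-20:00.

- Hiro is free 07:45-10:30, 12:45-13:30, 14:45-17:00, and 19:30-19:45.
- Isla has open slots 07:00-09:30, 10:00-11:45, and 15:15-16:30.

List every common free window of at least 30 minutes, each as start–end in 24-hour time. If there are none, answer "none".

Hiro ∩ Isla: 07:45–09:30, 10:00–10:30, 15:15–16:30.
Windows ≥ 30 min: 07:45–09:30, 10:00–10:30, 15:15–16:30.

07:45–09:30, 10:00–10:30, 15:15–16:30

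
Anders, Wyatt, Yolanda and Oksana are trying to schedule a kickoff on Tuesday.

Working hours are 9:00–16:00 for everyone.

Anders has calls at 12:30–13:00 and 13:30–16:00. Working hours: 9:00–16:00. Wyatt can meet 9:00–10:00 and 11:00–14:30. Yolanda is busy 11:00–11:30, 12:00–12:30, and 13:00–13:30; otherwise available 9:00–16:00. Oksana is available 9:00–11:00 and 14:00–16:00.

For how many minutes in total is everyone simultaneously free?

Anders free within 09:00–16:00: 09:00–12:30, 13:00–13:30.
Yolanda free within 09:00–16:00: 09:00–11:00, 11:30–12:00, 12:30–13:00, 13:30–16:00.
Anders ∩ Wyatt: 09:00–10:00, 11:00–12:30, 13:00–13:30.
Anders ∩ Wyatt ∩ Yolanda: 09:00–10:00, 11:30–12:00.
Anders ∩ Wyatt ∩ Yolanda ∩ Oksana: 09:00–10:00.
Total common minutes: 60.

60 minutes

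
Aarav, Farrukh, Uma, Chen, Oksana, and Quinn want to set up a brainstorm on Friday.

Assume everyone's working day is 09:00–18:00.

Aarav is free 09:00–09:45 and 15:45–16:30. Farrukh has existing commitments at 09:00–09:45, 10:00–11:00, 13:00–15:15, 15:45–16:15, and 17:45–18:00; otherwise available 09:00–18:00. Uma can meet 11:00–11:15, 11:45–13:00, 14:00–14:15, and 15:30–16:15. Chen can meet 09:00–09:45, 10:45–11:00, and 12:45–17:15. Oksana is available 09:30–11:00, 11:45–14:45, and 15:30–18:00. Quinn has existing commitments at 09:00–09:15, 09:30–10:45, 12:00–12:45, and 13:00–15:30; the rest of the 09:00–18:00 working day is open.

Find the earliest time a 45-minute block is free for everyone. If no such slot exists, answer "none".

none

Farrukh free within 09:00–18:00: 09:45–10:00, 11:00–13:00, 15:15–15:45, 16:15–17:45.
Quinn free within 09:00–18:00: 09:15–09:30, 10:45–12:00, 12:45–13:00, 15:30–18:00.
Aarav ∩ Farrukh: 16:15–16:30.
Aarav ∩ Farrukh ∩ Uma: (none).
Aarav ∩ Farrukh ∩ Uma ∩ Chen: (none).
Aarav ∩ Farrukh ∩ Uma ∩ Chen ∩ Oksana: (none).
Aarav ∩ Farrukh ∩ Uma ∩ Chen ∩ Oksana ∩ Quinn: (none).
Windows ≥ 45 min: (none).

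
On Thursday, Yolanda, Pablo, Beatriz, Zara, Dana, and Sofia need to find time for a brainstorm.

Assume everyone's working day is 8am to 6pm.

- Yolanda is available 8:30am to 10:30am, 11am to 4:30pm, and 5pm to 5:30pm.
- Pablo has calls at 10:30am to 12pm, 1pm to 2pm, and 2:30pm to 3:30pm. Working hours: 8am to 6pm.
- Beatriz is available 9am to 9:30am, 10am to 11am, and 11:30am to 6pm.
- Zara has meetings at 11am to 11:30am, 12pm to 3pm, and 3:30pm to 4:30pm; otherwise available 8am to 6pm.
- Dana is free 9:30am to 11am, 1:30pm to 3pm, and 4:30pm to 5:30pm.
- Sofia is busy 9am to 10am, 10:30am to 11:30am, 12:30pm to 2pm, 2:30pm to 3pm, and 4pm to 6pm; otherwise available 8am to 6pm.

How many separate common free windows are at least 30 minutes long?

Pablo free within 08:00–18:00: 08:00–10:30, 12:00–13:00, 14:00–14:30, 15:30–18:00.
Zara free within 08:00–18:00: 08:00–11:00, 11:30–12:00, 15:00–15:30, 16:30–18:00.
Sofia free within 08:00–18:00: 08:00–09:00, 10:00–10:30, 11:30–12:30, 14:00–14:30, 15:00–16:00.
Yolanda ∩ Pablo: 08:30–10:30, 12:00–13:00, 14:00–14:30, 15:30–16:30, 17:00–17:30.
Yolanda ∩ Pablo ∩ Beatriz: 09:00–09:30, 10:00–10:30, 12:00–13:00, 14:00–14:30, 15:30–16:30, 17:00–17:30.
Yolanda ∩ Pablo ∩ Beatriz ∩ Zara: 09:00–09:30, 10:00–10:30, 17:00–17:30.
Yolanda ∩ Pablo ∩ Beatriz ∩ Zara ∩ Dana: 10:00–10:30, 17:00–17:30.
Yolanda ∩ Pablo ∩ Beatriz ∩ Zara ∩ Dana ∩ Sofia: 10:00–10:30.
Windows ≥ 30 min: 10:00–10:30.
That's 1 window.

1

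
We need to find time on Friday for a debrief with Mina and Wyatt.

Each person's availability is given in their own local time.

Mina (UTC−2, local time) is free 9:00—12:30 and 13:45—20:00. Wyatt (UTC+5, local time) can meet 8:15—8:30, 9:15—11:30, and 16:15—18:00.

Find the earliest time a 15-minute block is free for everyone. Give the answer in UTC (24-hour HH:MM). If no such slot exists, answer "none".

Mina → UTC: 11:00–14:30, 15:45–22:00.
Wyatt → UTC: 03:15–03:30, 04:15–06:30, 11:15–13:00.
Mina ∩ Wyatt: 11:15–13:00.
Windows ≥ 15 min: 11:15–13:00.
Earliest such window starts at 11:15.

11:15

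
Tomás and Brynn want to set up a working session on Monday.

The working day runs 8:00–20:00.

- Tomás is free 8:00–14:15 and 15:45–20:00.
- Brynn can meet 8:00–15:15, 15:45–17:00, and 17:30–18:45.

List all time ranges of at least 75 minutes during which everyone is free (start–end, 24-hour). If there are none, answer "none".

Tomás ∩ Brynn: 08:00–14:15, 15:45–17:00, 17:30–18:45.
Windows ≥ 75 min: 08:00–14:15, 15:45–17:00, 17:30–18:45.

08:00–14:15, 15:45–17:00, 17:30–18:45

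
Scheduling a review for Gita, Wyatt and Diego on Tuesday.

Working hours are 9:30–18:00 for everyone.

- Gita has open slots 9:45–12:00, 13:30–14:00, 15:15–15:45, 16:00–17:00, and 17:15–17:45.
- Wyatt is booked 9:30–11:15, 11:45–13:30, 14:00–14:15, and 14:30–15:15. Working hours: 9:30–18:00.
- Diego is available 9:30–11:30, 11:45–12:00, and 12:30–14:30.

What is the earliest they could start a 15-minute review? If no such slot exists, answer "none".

11:15

Wyatt free within 09:30–18:00: 11:15–11:45, 13:30–14:00, 14:15–14:30, 15:15–18:00.
Gita ∩ Wyatt: 11:15–11:45, 13:30–14:00, 15:15–15:45, 16:00–17:00, 17:15–17:45.
Gita ∩ Wyatt ∩ Diego: 11:15–11:30, 13:30–14:00.
Windows ≥ 15 min: 11:15–11:30, 13:30–14:00.
Earliest such window starts at 11:15.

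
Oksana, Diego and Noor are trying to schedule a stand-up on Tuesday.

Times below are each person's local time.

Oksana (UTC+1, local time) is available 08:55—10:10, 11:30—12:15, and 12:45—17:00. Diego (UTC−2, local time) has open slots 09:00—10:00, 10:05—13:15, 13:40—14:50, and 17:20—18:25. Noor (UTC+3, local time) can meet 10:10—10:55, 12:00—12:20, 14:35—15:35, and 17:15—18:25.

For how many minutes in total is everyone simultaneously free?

105 minutes

Oksana → UTC: 07:55–09:10, 10:30–11:15, 11:45–16:00.
Diego → UTC: 11:00–12:00, 12:05–15:15, 15:40–16:50, 19:20–20:25.
Noor → UTC: 07:10–07:55, 09:00–09:20, 11:35–12:35, 14:15–15:25.
Oksana ∩ Diego: 11:00–11:15, 11:45–12:00, 12:05–15:15, 15:40–16:00.
Oksana ∩ Diego ∩ Noor: 11:45–12:00, 12:05–12:35, 14:15–15:15.
Total common minutes: 15 + 30 + 60 = 105.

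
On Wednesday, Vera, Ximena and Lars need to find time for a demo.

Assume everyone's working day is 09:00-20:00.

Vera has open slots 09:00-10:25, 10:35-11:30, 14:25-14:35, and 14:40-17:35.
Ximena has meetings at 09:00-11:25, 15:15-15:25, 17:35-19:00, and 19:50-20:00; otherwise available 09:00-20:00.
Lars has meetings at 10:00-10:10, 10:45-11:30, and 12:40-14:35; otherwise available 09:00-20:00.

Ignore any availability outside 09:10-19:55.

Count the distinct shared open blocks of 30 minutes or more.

2

Ximena free within 09:00–20:00: 11:25–15:15, 15:25–17:35, 19:00–19:50.
Lars free within 09:00–20:00: 09:00–10:00, 10:10–10:45, 11:30–12:40, 14:35–20:00.
Vera ∩ Ximena: 11:25–11:30, 14:25–14:35, 14:40–15:15, 15:25–17:35.
Vera ∩ Ximena ∩ Lars: 14:40–15:15, 15:25–17:35.
Restricted to 09:10–19:55: 14:40–15:15, 15:25–17:35.
Windows ≥ 30 min: 14:40–15:15, 15:25–17:35.
That's 2 windows.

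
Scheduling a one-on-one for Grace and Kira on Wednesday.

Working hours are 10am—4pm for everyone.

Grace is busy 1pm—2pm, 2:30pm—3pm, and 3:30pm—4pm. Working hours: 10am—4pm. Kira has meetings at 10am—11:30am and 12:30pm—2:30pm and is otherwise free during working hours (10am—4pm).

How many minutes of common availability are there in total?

90 minutes

Grace free within 10:00–16:00: 10:00–13:00, 14:00–14:30, 15:00–15:30.
Kira free within 10:00–16:00: 11:30–12:30, 14:30–16:00.
Grace ∩ Kira: 11:30–12:30, 15:00–15:30.
Total common minutes: 60 + 30 = 90.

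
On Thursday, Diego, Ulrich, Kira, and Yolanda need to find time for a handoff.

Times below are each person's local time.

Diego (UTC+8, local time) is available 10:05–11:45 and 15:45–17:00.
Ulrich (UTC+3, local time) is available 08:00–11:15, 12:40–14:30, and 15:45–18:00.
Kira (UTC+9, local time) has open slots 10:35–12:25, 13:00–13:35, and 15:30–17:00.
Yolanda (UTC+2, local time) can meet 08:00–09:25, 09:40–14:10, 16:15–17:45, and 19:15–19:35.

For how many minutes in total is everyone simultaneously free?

Diego → UTC: 02:05–03:45, 07:45–09:00.
Ulrich → UTC: 05:00–08:15, 09:40–11:30, 12:45–15:00.
Kira → UTC: 01:35–03:25, 04:00–04:35, 06:30–08:00.
Yolanda → UTC: 06:00–07:25, 07:40–12:10, 14:15–15:45, 17:15–17:35.
Diego ∩ Ulrich: 07:45–08:15.
Diego ∩ Ulrich ∩ Kira: 07:45–08:00.
Diego ∩ Ulrich ∩ Kira ∩ Yolanda: 07:45–08:00.
Total common minutes: 15.

15 minutes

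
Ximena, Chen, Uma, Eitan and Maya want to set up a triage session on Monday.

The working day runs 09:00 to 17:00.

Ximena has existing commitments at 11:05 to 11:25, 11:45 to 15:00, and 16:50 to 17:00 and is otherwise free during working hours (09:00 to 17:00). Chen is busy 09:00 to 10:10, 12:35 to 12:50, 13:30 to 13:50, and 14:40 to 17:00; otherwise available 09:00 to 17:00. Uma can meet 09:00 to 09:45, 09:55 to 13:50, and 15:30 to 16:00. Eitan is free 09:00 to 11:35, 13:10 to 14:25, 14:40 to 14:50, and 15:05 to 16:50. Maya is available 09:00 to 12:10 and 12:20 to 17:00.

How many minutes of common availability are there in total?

Ximena free within 09:00–17:00: 09:00–11:05, 11:25–11:45, 15:00–16:50.
Chen free within 09:00–17:00: 10:10–12:35, 12:50–13:30, 13:50–14:40.
Ximena ∩ Chen: 10:10–11:05, 11:25–11:45.
Ximena ∩ Chen ∩ Uma: 10:10–11:05, 11:25–11:45.
Ximena ∩ Chen ∩ Uma ∩ Eitan: 10:10–11:05, 11:25–11:35.
Ximena ∩ Chen ∩ Uma ∩ Eitan ∩ Maya: 10:10–11:05, 11:25–11:35.
Total common minutes: 55 + 10 = 65.

65 minutes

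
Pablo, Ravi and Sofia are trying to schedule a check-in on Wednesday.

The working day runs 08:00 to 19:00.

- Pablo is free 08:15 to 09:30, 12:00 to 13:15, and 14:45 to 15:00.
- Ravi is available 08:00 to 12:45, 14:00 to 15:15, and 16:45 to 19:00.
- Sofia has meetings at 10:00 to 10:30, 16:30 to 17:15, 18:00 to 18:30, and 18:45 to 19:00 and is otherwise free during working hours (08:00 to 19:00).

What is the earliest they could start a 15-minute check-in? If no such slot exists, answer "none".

Sofia free within 08:00–19:00: 08:00–10:00, 10:30–16:30, 17:15–18:00, 18:30–18:45.
Pablo ∩ Ravi: 08:15–09:30, 12:00–12:45, 14:45–15:00.
Pablo ∩ Ravi ∩ Sofia: 08:15–09:30, 12:00–12:45, 14:45–15:00.
Windows ≥ 15 min: 08:15–09:30, 12:00–12:45, 14:45–15:00.
Earliest such window starts at 08:15.

08:15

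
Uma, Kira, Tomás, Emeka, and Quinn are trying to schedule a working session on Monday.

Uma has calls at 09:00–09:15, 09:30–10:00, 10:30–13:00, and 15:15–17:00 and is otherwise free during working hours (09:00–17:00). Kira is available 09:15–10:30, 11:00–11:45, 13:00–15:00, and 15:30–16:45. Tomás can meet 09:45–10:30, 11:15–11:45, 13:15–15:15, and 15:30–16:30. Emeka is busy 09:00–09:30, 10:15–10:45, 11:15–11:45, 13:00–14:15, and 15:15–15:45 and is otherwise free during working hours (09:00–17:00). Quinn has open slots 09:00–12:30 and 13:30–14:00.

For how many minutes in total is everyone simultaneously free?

15 minutes

Uma free within 09:00–17:00: 09:15–09:30, 10:00–10:30, 13:00–15:15.
Emeka free within 09:00–17:00: 09:30–10:15, 10:45–11:15, 11:45–13:00, 14:15–15:15, 15:45–17:00.
Uma ∩ Kira: 09:15–09:30, 10:00–10:30, 13:00–15:00.
Uma ∩ Kira ∩ Tomás: 10:00–10:30, 13:15–15:00.
Uma ∩ Kira ∩ Tomás ∩ Emeka: 10:00–10:15, 14:15–15:00.
Uma ∩ Kira ∩ Tomás ∩ Emeka ∩ Quinn: 10:00–10:15.
Total common minutes: 15.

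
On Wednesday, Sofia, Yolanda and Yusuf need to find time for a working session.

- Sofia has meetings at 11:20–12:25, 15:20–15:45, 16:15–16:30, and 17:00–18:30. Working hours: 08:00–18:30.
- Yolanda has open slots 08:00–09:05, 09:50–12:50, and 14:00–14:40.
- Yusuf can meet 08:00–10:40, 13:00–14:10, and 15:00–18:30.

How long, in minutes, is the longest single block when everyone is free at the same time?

65 minutes

Sofia free within 08:00–18:30: 08:00–11:20, 12:25–15:20, 15:45–16:15, 16:30–17:00.
Sofia ∩ Yolanda: 08:00–09:05, 09:50–11:20, 12:25–12:50, 14:00–14:40.
Sofia ∩ Yolanda ∩ Yusuf: 08:00–09:05, 09:50–10:40, 14:00–14:10.
Common window lengths: 65, 50, 10 min; longest is 65.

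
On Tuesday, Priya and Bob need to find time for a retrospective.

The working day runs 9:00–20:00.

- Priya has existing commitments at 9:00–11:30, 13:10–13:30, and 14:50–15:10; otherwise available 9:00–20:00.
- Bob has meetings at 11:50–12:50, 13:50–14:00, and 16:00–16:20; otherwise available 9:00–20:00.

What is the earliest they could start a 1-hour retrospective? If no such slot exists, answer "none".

16:20

Priya free within 09:00–20:00: 11:30–13:10, 13:30–14:50, 15:10–20:00.
Bob free within 09:00–20:00: 09:00–11:50, 12:50–13:50, 14:00–16:00, 16:20–20:00.
Priya ∩ Bob: 11:30–11:50, 12:50–13:10, 13:30–13:50, 14:00–14:50, 15:10–16:00, 16:20–20:00.
Windows ≥ 60 min: 16:20–20:00.
Earliest such window starts at 16:20.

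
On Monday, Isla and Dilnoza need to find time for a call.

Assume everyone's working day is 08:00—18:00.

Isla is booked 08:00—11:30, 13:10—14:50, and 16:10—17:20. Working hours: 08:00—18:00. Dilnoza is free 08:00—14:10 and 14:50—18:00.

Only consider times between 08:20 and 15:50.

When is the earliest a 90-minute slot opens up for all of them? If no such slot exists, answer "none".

11:30

Isla free within 08:00–18:00: 11:30–13:10, 14:50–16:10, 17:20–18:00.
Isla ∩ Dilnoza: 11:30–13:10, 14:50–16:10, 17:20–18:00.
Restricted to 08:20–15:50: 11:30–13:10, 14:50–15:50.
Windows ≥ 90 min: 11:30–13:10.
Earliest such window starts at 11:30.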